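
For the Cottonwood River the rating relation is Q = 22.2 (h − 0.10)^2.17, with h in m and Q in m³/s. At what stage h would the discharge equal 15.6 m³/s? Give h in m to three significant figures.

0.950 m

h − h₀ = (Q/C)^(1/b) = (15.6/22.2)^(1/2.17) = 0.8499 m
h = 0.10 + 0.8499 = 0.9499 m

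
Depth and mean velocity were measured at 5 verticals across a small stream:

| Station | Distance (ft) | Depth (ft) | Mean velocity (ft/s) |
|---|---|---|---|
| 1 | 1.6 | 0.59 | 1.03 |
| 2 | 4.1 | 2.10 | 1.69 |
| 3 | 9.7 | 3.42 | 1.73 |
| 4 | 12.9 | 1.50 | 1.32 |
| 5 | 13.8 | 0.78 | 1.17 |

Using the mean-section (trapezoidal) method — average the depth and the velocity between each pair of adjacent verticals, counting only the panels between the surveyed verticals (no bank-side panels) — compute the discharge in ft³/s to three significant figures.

44.3 ft³/s

Panel 1-2: Δb = 2.5 ft, d̄ = (0.59+2.10)/2 = 1.345, v̄ = (1.03+1.69)/2 = 1.36 → q = 2.5×1.345×1.36 = 4.573 ft³/s
Panel 2-3: Δb = 5.6 ft, d̄ = (2.10+3.42)/2 = 2.76, v̄ = (1.69+1.73)/2 = 1.71 → q = 5.6×2.76×1.71 = 26.43 ft³/s
Panel 3-4: Δb = 3.2 ft, d̄ = (3.42+1.50)/2 = 2.46, v̄ = (1.73+1.32)/2 = 1.525 → q = 3.2×2.46×1.525 = 12.00 ft³/s
Panel 4-5: Δb = 0.9 ft, d̄ = (1.50+0.78)/2 = 1.14, v̄ = (1.32+1.17)/2 = 1.245 → q = 0.9×1.14×1.245 = 1.277 ft³/s
Q = Σ q = 44.28 ft³/s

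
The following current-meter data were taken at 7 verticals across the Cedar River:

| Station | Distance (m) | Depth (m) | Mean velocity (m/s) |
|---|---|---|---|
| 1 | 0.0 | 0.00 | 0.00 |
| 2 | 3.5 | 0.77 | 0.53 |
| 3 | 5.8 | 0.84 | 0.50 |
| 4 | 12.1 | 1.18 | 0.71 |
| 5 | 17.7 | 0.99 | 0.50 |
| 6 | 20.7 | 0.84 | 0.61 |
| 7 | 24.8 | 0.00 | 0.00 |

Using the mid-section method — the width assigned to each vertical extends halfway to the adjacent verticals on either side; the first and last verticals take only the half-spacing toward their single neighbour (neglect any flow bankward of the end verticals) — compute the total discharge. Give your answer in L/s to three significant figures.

w_2 = (5.8 − 0.0)/2 = 2.9 m; q_2 = 0.53 × 0.77 × 2.9 = 1.183 m³/s
w_3 = (12.1 − 3.5)/2 = 4.3 m; q_3 = 0.50 × 0.84 × 4.3 = 1.806 m³/s
w_4 = (17.7 − 5.8)/2 = 5.95 m; q_4 = 0.71 × 1.18 × 5.95 = 4.985 m³/s
w_5 = (20.7 − 12.1)/2 = 4.3 m; q_5 = 0.50 × 0.99 × 4.3 = 2.129 m³/s
w_6 = (24.8 − 17.7)/2 = 3.55 m; q_6 = 0.61 × 0.84 × 3.55 = 1.819 m³/s
Stations 1, 7 contribute zero (depth or velocity is 0).
Q = Σ qᵢ = 11.92 m³/s
= 11.92 × 1000 = 11920 L/s

11900 L/s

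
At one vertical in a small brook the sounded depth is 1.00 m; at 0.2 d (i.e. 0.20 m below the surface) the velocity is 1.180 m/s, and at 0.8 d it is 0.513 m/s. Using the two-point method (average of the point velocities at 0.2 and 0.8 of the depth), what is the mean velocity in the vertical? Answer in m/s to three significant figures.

v̄ = (1.180 + 0.513) / 2 = 0.8465 m/s

0.847 m/s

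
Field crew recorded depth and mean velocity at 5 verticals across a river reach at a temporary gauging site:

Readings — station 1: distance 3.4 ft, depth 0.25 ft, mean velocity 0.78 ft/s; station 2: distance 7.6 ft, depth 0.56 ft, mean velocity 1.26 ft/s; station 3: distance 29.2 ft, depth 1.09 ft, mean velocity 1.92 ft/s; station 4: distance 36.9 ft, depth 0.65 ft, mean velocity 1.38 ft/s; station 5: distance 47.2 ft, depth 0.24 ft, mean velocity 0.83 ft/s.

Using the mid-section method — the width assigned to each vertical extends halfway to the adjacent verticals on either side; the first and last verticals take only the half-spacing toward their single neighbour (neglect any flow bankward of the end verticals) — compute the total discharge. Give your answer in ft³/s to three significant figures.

w_1 = (7.6 − 3.4)/2 = 2.1 ft; q_1 = 0.78 × 0.25 × 2.1 = 0.4095 ft³/s
w_2 = (29.2 − 3.4)/2 = 12.9 ft; q_2 = 1.26 × 0.56 × 12.9 = 9.102 ft³/s
w_3 = (36.9 − 7.6)/2 = 14.65 ft; q_3 = 1.92 × 1.09 × 14.65 = 30.66 ft³/s
w_4 = (47.2 − 29.2)/2 = 9 ft; q_4 = 1.38 × 0.65 × 9 = 8.073 ft³/s
w_5 = (47.2 − 36.9)/2 = 5.15 ft; q_5 = 0.83 × 0.24 × 5.15 = 1.026 ft³/s
Q = Σ qᵢ = 49.27 ft³/s

49.3 ft³/s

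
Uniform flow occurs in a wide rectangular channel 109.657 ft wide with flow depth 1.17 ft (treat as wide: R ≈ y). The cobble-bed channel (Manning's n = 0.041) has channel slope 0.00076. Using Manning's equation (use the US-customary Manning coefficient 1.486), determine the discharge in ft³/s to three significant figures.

A = b·y = 109.657 × 1.17 = 128.3 ft²
Wide channel: R ≈ y = 1.17 ft
Q = (1.486/n)·A·R^(2/3)·S^(1/2) = (1.486/0.041) × 128.3 × 1.170^(2/3) × 0.00076^(1/2) = 142.3 ft³/s

142 ft³/s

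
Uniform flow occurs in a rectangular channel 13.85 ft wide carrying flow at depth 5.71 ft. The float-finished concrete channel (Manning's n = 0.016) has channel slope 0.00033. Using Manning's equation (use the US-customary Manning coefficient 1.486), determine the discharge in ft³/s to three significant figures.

285 ft³/s

A = b·y = 13.85 × 5.71 = 79.08 ft²
P = b + 2y = 13.85 + 2×5.71 = 25.27 ft
R = A/P = 79.08/25.27 = 3.130 ft
Q = (1.486/n)·A·R^(2/3)·S^(1/2) = (1.486/0.016) × 79.08 × 3.130^(2/3) × 0.00033^(1/2) = 285.5 ft³/s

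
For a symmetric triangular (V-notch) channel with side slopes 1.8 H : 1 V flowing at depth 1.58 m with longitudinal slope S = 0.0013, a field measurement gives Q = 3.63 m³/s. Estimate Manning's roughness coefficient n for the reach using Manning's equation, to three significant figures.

A = z·y² = 1.8×1.58² = 4.494 m²
P = 2y√(1+z²) = 2×1.58×√(1+1.8²) = 6.507 m
R = A/P = 4.494/6.507 = 0.6906 m
n = (1/Q)·A·R^(2/3)·S^(1/2) = (1/3.63) × 4.494 × 0.7813 × 0.03606 = 0.03487

0.0349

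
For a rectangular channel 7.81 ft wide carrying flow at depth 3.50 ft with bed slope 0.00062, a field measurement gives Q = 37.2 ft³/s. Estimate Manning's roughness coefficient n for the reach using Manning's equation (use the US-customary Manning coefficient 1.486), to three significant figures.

A = b·y = 7.81 × 3.50 = 27.34 ft²
P = b + 2y = 7.81 + 2×3.50 = 14.81 ft
R = A/P = 27.34/14.81 = 1.846 ft
n = (1.486/Q)·A·R^(2/3)·S^(1/2) = (1.486/37.2) × 27.34 × 1.505 × 0.02490 = 0.04091

0.0409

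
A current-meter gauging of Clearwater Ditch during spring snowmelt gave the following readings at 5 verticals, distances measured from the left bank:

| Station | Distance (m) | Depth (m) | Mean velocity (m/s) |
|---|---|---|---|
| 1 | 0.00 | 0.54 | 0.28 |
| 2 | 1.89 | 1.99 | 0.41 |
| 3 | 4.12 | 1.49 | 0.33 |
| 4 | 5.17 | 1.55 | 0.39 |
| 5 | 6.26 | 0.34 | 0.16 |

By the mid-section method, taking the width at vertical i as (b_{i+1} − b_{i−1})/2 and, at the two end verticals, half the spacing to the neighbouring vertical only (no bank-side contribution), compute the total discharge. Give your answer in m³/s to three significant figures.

w_1 = (1.89 − 0.00)/2 = 0.945 m; q_1 = 0.28 × 0.54 × 0.945 = 0.1429 m³/s
w_2 = (4.12 − 0.00)/2 = 2.06 m; q_2 = 0.41 × 1.99 × 2.06 = 1.681 m³/s
w_3 = (5.17 − 1.89)/2 = 1.64 m; q_3 = 0.33 × 1.49 × 1.64 = 0.8064 m³/s
w_4 = (6.26 − 4.12)/2 = 1.07 m; q_4 = 0.39 × 1.55 × 1.07 = 0.6468 m³/s
w_5 = (6.26 − 5.17)/2 = 0.545 m; q_5 = 0.16 × 0.34 × 0.545 = 0.02965 m³/s
Q = Σ qᵢ = 3.306 m³/s

3.31 m³/s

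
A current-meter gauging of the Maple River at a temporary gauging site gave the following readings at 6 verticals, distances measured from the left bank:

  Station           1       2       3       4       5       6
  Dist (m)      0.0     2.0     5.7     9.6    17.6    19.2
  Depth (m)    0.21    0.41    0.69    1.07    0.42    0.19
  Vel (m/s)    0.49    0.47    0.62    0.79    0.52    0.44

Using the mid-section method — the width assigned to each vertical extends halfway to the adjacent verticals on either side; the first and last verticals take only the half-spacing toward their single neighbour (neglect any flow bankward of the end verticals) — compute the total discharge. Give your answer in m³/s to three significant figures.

w_1 = (2.0 − 0.0)/2 = 1 m; q_1 = 0.49 × 0.21 × 1 = 0.1029 m³/s
w_2 = (5.7 − 0.0)/2 = 2.85 m; q_2 = 0.47 × 0.41 × 2.85 = 0.5492 m³/s
w_3 = (9.6 − 2.0)/2 = 3.8 m; q_3 = 0.62 × 0.69 × 3.8 = 1.626 m³/s
w_4 = (17.6 − 5.7)/2 = 5.95 m; q_4 = 0.79 × 1.07 × 5.95 = 5.030 m³/s
w_5 = (19.2 − 9.6)/2 = 4.8 m; q_5 = 0.52 × 0.42 × 4.8 = 1.048 m³/s
w_6 = (19.2 − 17.6)/2 = 0.8 m; q_6 = 0.44 × 0.19 × 0.8 = 0.06688 m³/s
Q = Σ qᵢ = 8.422 m³/s

8.42 m³/s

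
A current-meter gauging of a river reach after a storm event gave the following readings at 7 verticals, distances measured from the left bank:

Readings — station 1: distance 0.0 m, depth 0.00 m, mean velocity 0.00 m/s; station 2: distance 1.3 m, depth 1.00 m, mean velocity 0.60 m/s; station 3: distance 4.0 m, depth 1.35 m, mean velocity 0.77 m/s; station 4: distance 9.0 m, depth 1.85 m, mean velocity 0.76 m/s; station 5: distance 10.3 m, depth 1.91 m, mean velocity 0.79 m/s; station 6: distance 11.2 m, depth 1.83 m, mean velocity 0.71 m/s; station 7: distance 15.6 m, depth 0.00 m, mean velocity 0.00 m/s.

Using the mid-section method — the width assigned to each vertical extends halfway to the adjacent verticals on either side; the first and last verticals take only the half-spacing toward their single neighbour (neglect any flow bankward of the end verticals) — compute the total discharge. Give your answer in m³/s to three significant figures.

14.7 m³/s

w_2 = (4.0 − 0.0)/2 = 2 m; q_2 = 0.60 × 1.00 × 2 = 1.200 m³/s
w_3 = (9.0 − 1.3)/2 = 3.85 m; q_3 = 0.77 × 1.35 × 3.85 = 4.002 m³/s
w_4 = (10.3 − 4.0)/2 = 3.15 m; q_4 = 0.76 × 1.85 × 3.15 = 4.429 m³/s
w_5 = (11.2 − 9.0)/2 = 1.1 m; q_5 = 0.79 × 1.91 × 1.1 = 1.660 m³/s
w_6 = (15.6 − 10.3)/2 = 2.65 m; q_6 = 0.71 × 1.83 × 2.65 = 3.443 m³/s
Stations 1, 7 contribute zero (depth or velocity is 0).
Q = Σ qᵢ = 14.73 m³/s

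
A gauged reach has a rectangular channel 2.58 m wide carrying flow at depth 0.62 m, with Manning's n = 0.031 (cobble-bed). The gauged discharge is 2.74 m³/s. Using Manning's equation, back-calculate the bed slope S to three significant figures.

0.00900

A = b·y = 2.58 × 0.62 = 1.600 m²
P = b + 2y = 2.58 + 2×0.62 = 3.820 m
R = A/P = 1.600/3.820 = 0.4187 m
S = (Q·n / (1·A·R^(2/3)))² = (2.74×0.031 / (1×1.600×0.5597))² = 0.009001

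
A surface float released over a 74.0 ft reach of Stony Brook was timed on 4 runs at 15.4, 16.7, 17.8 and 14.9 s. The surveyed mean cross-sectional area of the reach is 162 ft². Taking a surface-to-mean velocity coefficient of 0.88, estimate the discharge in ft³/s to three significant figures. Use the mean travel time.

651 ft³/s

t̄ = (15.4 + 16.7 + 17.8 + 14.9) / 4 = 16.2 s
v_surface = L / t̄ = 74.0 / 16.2 = 4.568 ft/s
v_mean = 0.88 × 4.568 = 4.020 ft/s
Q = A × v_mean = 162 × 4.020 = 651.2 ft³/s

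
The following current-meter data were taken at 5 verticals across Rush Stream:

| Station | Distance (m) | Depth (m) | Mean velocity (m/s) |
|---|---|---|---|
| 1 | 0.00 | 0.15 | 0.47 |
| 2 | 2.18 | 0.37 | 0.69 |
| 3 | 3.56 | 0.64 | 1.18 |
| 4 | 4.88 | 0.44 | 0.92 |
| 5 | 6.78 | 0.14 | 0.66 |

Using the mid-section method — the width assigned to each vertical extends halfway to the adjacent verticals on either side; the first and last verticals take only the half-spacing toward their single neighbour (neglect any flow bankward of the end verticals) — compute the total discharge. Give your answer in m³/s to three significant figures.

2.29 m³/s

w_1 = (2.18 − 0.00)/2 = 1.09 m; q_1 = 0.47 × 0.15 × 1.09 = 0.07685 m³/s
w_2 = (3.56 − 0.00)/2 = 1.78 m; q_2 = 0.69 × 0.37 × 1.78 = 0.4544 m³/s
w_3 = (4.88 − 2.18)/2 = 1.35 m; q_3 = 1.18 × 0.64 × 1.35 = 1.020 m³/s
w_4 = (6.78 − 3.56)/2 = 1.61 m; q_4 = 0.92 × 0.44 × 1.61 = 0.6517 m³/s
w_5 = (6.78 − 4.88)/2 = 0.95 m; q_5 = 0.66 × 0.14 × 0.95 = 0.08778 m³/s
Q = Σ qᵢ = 2.290 m³/s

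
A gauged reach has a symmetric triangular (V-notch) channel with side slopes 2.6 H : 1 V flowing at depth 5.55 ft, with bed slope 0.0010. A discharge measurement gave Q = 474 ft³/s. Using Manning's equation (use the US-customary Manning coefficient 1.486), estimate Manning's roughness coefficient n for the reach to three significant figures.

0.0150

A = z·y² = 2.6×5.55² = 80.09 ft²
P = 2y√(1+z²) = 2×5.55×√(1+2.6²) = 30.92 ft
R = A/P = 80.09/30.92 = 2.590 ft
n = (1.486/Q)·A·R^(2/3)·S^(1/2) = (1.486/474) × 80.09 × 1.886 × 0.03162 = 0.01497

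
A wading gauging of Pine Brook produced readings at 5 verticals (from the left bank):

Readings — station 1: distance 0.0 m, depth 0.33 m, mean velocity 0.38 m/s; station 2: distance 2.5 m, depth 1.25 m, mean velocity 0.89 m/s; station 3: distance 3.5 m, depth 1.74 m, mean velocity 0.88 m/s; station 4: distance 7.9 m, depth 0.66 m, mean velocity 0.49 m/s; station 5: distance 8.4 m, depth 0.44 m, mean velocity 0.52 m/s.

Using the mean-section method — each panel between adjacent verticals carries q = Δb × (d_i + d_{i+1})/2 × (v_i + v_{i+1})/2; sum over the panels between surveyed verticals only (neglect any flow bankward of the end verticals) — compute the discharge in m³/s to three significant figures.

6.33 m³/s

Panel 1-2: Δb = 2.5 m, d̄ = (0.33+1.25)/2 = 0.79, v̄ = (0.38+0.89)/2 = 0.635 → q = 2.5×0.79×0.635 = 1.254 m³/s
Panel 2-3: Δb = 1 m, d̄ = (1.25+1.74)/2 = 1.495, v̄ = (0.89+0.88)/2 = 0.885 → q = 1×1.495×0.885 = 1.323 m³/s
Panel 3-4: Δb = 4.4 m, d̄ = (1.74+0.66)/2 = 1.2, v̄ = (0.88+0.49)/2 = 0.685 → q = 4.4×1.2×0.685 = 3.617 m³/s
Panel 4-5: Δb = 0.5 m, d̄ = (0.66+0.44)/2 = 0.55, v̄ = (0.49+0.52)/2 = 0.505 → q = 0.5×0.55×0.505 = 0.1389 m³/s
Q = Σ q = 6.333 m³/s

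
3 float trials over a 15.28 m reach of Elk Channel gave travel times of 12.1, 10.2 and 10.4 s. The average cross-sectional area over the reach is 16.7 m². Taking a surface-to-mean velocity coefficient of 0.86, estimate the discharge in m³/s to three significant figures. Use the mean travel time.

t̄ = (12.1 + 10.2 + 10.4) / 3 = 10.9 s
v_surface = L / t̄ = 15.28 / 10.9 = 1.402 m/s
v_mean = 0.86 × 1.402 = 1.206 m/s
Q = A × v_mean = 16.7 × 1.206 = 20.13 m³/s

20.1 m³/s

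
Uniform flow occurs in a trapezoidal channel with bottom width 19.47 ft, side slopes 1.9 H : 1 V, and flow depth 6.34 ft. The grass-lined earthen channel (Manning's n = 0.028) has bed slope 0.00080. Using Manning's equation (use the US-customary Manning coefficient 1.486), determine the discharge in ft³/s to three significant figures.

A = (b + z·y)·y = (19.47 + 1.9×6.34)×6.34 = 199.8 ft²
P = b + 2y√(1+z²) = 19.47 + 2×6.34×√(1+1.9²) = 46.70 ft
R = A/P = 199.8/46.70 = 4.279 ft
Q = (1.486/n)·A·R^(2/3)·S^(1/2) = (1.486/0.028) × 199.8 × 4.279^(2/3) × 0.00080^(1/2) = 790.5 ft³/s

791 ft³/s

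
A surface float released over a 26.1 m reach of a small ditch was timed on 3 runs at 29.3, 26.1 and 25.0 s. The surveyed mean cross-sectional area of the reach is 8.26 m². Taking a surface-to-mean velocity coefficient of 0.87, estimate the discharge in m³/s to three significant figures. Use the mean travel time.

t̄ = (29.3 + 26.1 + 25.0) / 3 = 26.8 s
v_surface = L / t̄ = 26.1 / 26.8 = 0.9739 m/s
v_mean = 0.87 × 0.9739 = 0.8473 m/s
Q = A × v_mean = 8.26 × 0.8473 = 6.999 m³/s

7.00 m³/s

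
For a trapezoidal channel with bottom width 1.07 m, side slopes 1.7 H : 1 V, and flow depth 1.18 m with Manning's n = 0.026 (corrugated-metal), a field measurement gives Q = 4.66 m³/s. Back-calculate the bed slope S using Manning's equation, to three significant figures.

A = (b + z·y)·y = (1.07 + 1.7×1.18)×1.18 = 3.630 m²
P = b + 2y√(1+z²) = 1.07 + 2×1.18×√(1+1.7²) = 5.725 m
R = A/P = 3.630/5.725 = 0.6340 m
S = (Q·n / (1·A·R^(2/3)))² = (4.66×0.026 / (1×3.630×0.7380))² = 0.002046

0.00205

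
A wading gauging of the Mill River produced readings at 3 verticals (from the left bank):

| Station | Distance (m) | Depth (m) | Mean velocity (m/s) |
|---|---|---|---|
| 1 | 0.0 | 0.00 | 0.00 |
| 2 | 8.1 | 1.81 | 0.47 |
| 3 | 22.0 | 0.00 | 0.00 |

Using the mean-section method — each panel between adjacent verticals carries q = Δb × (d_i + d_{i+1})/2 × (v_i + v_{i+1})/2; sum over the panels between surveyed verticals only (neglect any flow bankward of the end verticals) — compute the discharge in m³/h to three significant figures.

Panel 1-2: Δb = 8.1 m, d̄ = (0.00+1.81)/2 = 0.905, v̄ = (0.00+0.47)/2 = 0.235 → q = 8.1×0.905×0.235 = 1.723 m³/s
Panel 2-3: Δb = 13.9 m, d̄ = (1.81+0.00)/2 = 0.905, v̄ = (0.47+0.00)/2 = 0.235 → q = 13.9×0.905×0.235 = 2.956 m³/s
Q = Σ q = 4.679 m³/s
= 4.679 × 3600 = 16840 m³/h

16800 m³/h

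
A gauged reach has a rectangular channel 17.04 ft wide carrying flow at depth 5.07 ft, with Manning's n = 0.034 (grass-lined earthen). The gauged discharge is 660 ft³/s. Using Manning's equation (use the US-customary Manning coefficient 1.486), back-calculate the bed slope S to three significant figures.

A = b·y = 17.04 × 5.07 = 86.39 ft²
P = b + 2y = 17.04 + 2×5.07 = 27.18 ft
R = A/P = 86.39/27.18 = 3.179 ft
S = (Q·n / (1.486·A·R^(2/3)))² = (660×0.034 / (1.486×86.39×2.162))² = 0.006538

0.00654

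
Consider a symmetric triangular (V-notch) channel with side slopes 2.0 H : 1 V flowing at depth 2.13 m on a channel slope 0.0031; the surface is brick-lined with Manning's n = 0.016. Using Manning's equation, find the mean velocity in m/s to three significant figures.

A = z·y² = 2.0×2.13² = 9.074 m²
P = 2y√(1+z²) = 2×2.13×√(1+2.0²) = 9.526 m
R = A/P = 9.074/9.526 = 0.9526 m
Q = (1/n)·A·R^(2/3)·S^(1/2) = (1/0.016) × 9.074 × 0.9526^(2/3) × 0.0031^(1/2) = 30.57 m³/s
V = Q/A = 30.57/9.074 = 3.369 m/s

3.37 m/s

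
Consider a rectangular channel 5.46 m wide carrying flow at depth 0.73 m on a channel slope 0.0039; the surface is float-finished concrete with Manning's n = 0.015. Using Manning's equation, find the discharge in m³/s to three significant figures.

11.5 m³/s

A = b·y = 5.46 × 0.73 = 3.986 m²
P = b + 2y = 5.46 + 2×0.73 = 6.920 m
R = A/P = 3.986/6.920 = 0.5760 m
Q = (1/n)·A·R^(2/3)·S^(1/2) = (1/0.015) × 3.986 × 0.5760^(2/3) × 0.0039^(1/2) = 11.49 m³/s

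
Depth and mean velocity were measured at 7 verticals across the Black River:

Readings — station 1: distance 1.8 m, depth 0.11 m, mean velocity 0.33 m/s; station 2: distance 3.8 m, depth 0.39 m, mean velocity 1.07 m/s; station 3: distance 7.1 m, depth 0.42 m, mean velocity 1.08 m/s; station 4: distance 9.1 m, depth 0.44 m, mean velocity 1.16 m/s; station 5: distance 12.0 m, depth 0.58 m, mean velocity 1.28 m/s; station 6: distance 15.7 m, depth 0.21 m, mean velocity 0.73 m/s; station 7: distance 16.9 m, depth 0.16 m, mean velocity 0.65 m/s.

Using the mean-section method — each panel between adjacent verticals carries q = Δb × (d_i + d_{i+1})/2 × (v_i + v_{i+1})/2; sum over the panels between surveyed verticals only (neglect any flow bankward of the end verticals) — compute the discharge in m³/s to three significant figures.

Panel 1-2: Δb = 2 m, d̄ = (0.11+0.39)/2 = 0.25, v̄ = (0.33+1.07)/2 = 0.7 → q = 2×0.25×0.7 = 0.3500 m³/s
Panel 2-3: Δb = 3.3 m, d̄ = (0.39+0.42)/2 = 0.405, v̄ = (1.07+1.08)/2 = 1.075 → q = 3.3×0.405×1.075 = 1.437 m³/s
Panel 3-4: Δb = 2 m, d̄ = (0.42+0.44)/2 = 0.43, v̄ = (1.08+1.16)/2 = 1.12 → q = 2×0.43×1.12 = 0.9632 m³/s
Panel 4-5: Δb = 2.9 m, d̄ = (0.44+0.58)/2 = 0.51, v̄ = (1.16+1.28)/2 = 1.22 → q = 2.9×0.51×1.22 = 1.804 m³/s
Panel 5-6: Δb = 3.7 m, d̄ = (0.58+0.21)/2 = 0.395, v̄ = (1.28+0.73)/2 = 1.005 → q = 3.7×0.395×1.005 = 1.469 m³/s
Panel 6-7: Δb = 1.2 m, d̄ = (0.21+0.16)/2 = 0.185, v̄ = (0.73+0.65)/2 = 0.69 → q = 1.2×0.185×0.69 = 0.1532 m³/s
Q = Σ q = 6.176 m³/s

6.18 m³/s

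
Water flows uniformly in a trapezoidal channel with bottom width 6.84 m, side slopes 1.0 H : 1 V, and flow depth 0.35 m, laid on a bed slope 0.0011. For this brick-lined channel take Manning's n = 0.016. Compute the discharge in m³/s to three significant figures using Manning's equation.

2.45 m³/s

A = (b + z·y)·y = (6.84 + 1.0×0.35)×0.35 = 2.517 m²
P = b + 2y√(1+z²) = 6.84 + 2×0.35×√(1+1.0²) = 7.830 m
R = A/P = 2.517/7.830 = 0.3214 m
Q = (1/n)·A·R^(2/3)·S^(1/2) = (1/0.016) × 2.517 × 0.3214^(2/3) × 0.0011^(1/2) = 2.448 m³/s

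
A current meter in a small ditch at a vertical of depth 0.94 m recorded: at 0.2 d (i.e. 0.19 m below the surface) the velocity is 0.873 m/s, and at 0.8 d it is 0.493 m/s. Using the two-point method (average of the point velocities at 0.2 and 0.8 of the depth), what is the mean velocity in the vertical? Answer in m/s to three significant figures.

v̄ = (0.873 + 0.493) / 2 = 0.6830 m/s

0.683 m/s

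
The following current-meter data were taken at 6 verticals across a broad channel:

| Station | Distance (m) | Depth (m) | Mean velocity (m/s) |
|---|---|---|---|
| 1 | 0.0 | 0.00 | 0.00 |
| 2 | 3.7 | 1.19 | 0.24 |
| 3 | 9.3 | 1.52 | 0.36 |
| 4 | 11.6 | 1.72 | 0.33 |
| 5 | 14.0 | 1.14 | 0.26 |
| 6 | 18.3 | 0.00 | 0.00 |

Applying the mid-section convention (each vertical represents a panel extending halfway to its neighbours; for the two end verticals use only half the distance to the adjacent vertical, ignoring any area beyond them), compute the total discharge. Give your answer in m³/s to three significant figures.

w_2 = (9.3 − 0.0)/2 = 4.65 m; q_2 = 0.24 × 1.19 × 4.65 = 1.328 m³/s
w_3 = (11.6 − 3.7)/2 = 3.95 m; q_3 = 0.36 × 1.52 × 3.95 = 2.161 m³/s
w_4 = (14.0 − 9.3)/2 = 2.35 m; q_4 = 0.33 × 1.72 × 2.35 = 1.334 m³/s
w_5 = (18.3 − 11.6)/2 = 3.35 m; q_5 = 0.26 × 1.14 × 3.35 = 0.9929 m³/s
Stations 1, 6 contribute zero (depth or velocity is 0).
Q = Σ qᵢ = 5.816 m³/s

5.82 m³/s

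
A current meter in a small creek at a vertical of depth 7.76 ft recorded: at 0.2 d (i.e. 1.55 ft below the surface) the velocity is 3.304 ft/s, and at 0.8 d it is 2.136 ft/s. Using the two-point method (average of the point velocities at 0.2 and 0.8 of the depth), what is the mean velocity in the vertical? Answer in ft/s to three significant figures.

2.72 ft/s

v̄ = (3.304 + 2.136) / 2 = 2.720 ft/s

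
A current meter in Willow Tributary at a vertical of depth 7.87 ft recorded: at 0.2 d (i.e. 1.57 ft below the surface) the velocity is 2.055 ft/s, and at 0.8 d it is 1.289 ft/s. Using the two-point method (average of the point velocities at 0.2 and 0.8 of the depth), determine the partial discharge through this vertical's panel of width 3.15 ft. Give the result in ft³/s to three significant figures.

41.4 ft³/s

v̄ = (2.055 + 1.289) / 2 = 1.672 ft/s
q = v̄ × d × w = 1.672 × 7.87 × 3.15 = 41.45 ft³/s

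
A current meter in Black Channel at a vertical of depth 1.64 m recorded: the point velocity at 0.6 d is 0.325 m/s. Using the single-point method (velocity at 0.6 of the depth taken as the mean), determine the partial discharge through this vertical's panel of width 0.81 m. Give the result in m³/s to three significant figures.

0.432 m³/s

v̄ = v₀.₆ = 0.325 m/s
q = v̄ × d × w = 0.3250 × 1.64 × 0.81 = 0.4317 m³/s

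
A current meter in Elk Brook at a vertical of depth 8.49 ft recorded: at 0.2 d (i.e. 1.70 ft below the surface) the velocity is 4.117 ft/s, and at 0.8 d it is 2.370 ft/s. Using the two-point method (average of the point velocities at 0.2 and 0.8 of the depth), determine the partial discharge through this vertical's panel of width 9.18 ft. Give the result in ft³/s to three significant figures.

v̄ = (4.117 + 2.370) / 2 = 3.244 ft/s
q = v̄ × d × w = 3.244 × 8.49 × 9.18 = 252.8 ft³/s

253 ft³/s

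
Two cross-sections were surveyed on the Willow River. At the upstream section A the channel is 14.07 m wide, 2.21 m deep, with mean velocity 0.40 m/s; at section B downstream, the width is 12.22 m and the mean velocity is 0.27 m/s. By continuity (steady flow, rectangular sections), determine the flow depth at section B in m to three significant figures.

Q = A₁V₁ = (14.07×2.21) × 0.40 = 12.44 m³/s
d₂ = Q/(b₂ V₂) = 12.44/(12.22×0.27) = 3.770 m

3.77 m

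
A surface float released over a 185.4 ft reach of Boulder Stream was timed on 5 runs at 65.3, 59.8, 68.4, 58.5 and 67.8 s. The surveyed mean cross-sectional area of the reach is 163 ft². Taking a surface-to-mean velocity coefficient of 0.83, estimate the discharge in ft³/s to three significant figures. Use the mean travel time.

t̄ = (65.3 + 59.8 + 68.4 + 58.5 + 67.8) / 5 = 63.96 s
v_surface = L / t̄ = 185.4 / 63.96 = 2.899 ft/s
v_mean = 0.83 × 2.899 = 2.406 ft/s
Q = A × v_mean = 163 × 2.406 = 392.2 ft³/s

392 ft³/s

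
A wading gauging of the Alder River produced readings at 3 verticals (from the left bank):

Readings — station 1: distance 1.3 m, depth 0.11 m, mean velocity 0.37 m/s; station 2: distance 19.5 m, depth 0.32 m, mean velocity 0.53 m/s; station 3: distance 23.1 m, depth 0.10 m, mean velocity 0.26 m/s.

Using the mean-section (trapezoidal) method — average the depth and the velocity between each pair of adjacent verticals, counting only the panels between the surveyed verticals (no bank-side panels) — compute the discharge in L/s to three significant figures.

2060 L/s

Panel 1-2: Δb = 18.2 m, d̄ = (0.11+0.32)/2 = 0.215, v̄ = (0.37+0.53)/2 = 0.45 → q = 18.2×0.215×0.45 = 1.761 m³/s
Panel 2-3: Δb = 3.6 m, d̄ = (0.32+0.10)/2 = 0.21, v̄ = (0.53+0.26)/2 = 0.395 → q = 3.6×0.21×0.395 = 0.2986 m³/s
Q = Σ q = 2.059 m³/s
= 2.059 × 1000 = 2059 L/s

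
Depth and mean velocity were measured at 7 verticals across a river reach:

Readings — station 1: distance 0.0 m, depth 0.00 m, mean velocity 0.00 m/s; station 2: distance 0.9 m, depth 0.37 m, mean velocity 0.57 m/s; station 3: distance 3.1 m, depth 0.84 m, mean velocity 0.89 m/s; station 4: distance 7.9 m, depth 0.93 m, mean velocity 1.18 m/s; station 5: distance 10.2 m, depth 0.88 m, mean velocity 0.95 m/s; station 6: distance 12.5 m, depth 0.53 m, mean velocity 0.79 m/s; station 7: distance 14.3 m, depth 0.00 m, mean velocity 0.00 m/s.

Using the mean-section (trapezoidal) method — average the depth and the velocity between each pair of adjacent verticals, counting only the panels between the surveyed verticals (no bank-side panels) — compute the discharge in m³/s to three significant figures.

Panel 1-2: Δb = 0.9 m, d̄ = (0.00+0.37)/2 = 0.185, v̄ = (0.00+0.57)/2 = 0.285 → q = 0.9×0.185×0.285 = 0.04745 m³/s
Panel 2-3: Δb = 2.2 m, d̄ = (0.37+0.84)/2 = 0.605, v̄ = (0.57+0.89)/2 = 0.73 → q = 2.2×0.605×0.73 = 0.9716 m³/s
Panel 3-4: Δb = 4.8 m, d̄ = (0.84+0.93)/2 = 0.885, v̄ = (0.89+1.18)/2 = 1.035 → q = 4.8×0.885×1.035 = 4.397 m³/s
Panel 4-5: Δb = 2.3 m, d̄ = (0.93+0.88)/2 = 0.905, v̄ = (1.18+0.95)/2 = 1.065 → q = 2.3×0.905×1.065 = 2.217 m³/s
Panel 5-6: Δb = 2.3 m, d̄ = (0.88+0.53)/2 = 0.705, v̄ = (0.95+0.79)/2 = 0.87 → q = 2.3×0.705×0.87 = 1.411 m³/s
Panel 6-7: Δb = 1.8 m, d̄ = (0.53+0.00)/2 = 0.265, v̄ = (0.79+0.00)/2 = 0.395 → q = 1.8×0.265×0.395 = 0.1884 m³/s
Q = Σ q = 9.232 m³/s

9.23 m³/s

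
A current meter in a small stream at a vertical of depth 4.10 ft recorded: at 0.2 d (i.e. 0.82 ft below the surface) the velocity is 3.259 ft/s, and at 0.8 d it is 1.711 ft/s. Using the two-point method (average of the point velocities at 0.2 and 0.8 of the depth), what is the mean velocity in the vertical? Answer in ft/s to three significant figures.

2.49 ft/s

v̄ = (3.259 + 1.711) / 2 = 2.485 ft/s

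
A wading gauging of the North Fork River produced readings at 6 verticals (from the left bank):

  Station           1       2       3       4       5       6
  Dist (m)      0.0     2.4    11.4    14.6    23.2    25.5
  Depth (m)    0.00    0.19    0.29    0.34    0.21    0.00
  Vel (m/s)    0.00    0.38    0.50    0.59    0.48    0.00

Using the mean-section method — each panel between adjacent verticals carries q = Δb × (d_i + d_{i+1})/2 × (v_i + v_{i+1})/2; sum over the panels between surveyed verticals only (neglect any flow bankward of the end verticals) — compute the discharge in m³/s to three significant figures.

2.87 m³/s

Panel 1-2: Δb = 2.4 m, d̄ = (0.00+0.19)/2 = 0.095, v̄ = (0.00+0.38)/2 = 0.19 → q = 2.4×0.095×0.19 = 0.04332 m³/s
Panel 2-3: Δb = 9 m, d̄ = (0.19+0.29)/2 = 0.24, v̄ = (0.38+0.50)/2 = 0.44 → q = 9×0.24×0.44 = 0.9504 m³/s
Panel 3-4: Δb = 3.2 m, d̄ = (0.29+0.34)/2 = 0.315, v̄ = (0.50+0.59)/2 = 0.545 → q = 3.2×0.315×0.545 = 0.5494 m³/s
Panel 4-5: Δb = 8.6 m, d̄ = (0.34+0.21)/2 = 0.275, v̄ = (0.59+0.48)/2 = 0.535 → q = 8.6×0.275×0.535 = 1.265 m³/s
Panel 5-6: Δb = 2.3 m, d̄ = (0.21+0.00)/2 = 0.105, v̄ = (0.48+0.00)/2 = 0.24 → q = 2.3×0.105×0.24 = 0.05796 m³/s
Q = Σ q = 2.866 m³/s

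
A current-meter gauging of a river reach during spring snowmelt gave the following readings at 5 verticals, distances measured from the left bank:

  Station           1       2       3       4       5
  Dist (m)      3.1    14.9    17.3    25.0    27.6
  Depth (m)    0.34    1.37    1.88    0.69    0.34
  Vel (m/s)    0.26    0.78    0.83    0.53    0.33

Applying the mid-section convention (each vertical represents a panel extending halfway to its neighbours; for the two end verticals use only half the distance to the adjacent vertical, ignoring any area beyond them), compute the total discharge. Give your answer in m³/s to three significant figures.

w_1 = (14.9 − 3.1)/2 = 5.9 m; q_1 = 0.26 × 0.34 × 5.9 = 0.5216 m³/s
w_2 = (17.3 − 3.1)/2 = 7.1 m; q_2 = 0.78 × 1.37 × 7.1 = 7.587 m³/s
w_3 = (25.0 − 14.9)/2 = 5.05 m; q_3 = 0.83 × 1.88 × 5.05 = 7.880 m³/s
w_4 = (27.6 − 17.3)/2 = 5.15 m; q_4 = 0.53 × 0.69 × 5.15 = 1.883 m³/s
w_5 = (27.6 − 25.0)/2 = 1.3 m; q_5 = 0.33 × 0.34 × 1.3 = 0.1459 m³/s
Q = Σ qᵢ = 18.02 m³/s

18.0 m³/s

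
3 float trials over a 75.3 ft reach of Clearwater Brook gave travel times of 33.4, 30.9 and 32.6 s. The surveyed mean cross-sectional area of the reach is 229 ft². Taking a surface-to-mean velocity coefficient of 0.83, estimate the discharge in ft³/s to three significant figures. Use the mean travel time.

443 ft³/s

t̄ = (33.4 + 30.9 + 32.6) / 3 = 32.3 s
v_surface = L / t̄ = 75.3 / 32.3 = 2.331 ft/s
v_mean = 0.83 × 2.331 = 1.935 ft/s
Q = A × v_mean = 229 × 1.935 = 443.1 ft³/s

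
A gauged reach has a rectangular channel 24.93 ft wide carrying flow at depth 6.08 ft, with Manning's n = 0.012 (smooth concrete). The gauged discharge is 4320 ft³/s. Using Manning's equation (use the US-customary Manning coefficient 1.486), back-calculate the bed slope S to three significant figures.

A = b·y = 24.93 × 6.08 = 151.6 ft²
P = b + 2y = 24.93 + 2×6.08 = 37.09 ft
R = A/P = 151.6/37.09 = 4.087 ft
S = (Q·n / (1.486·A·R^(2/3)))² = (4320×0.012 / (1.486×151.6×2.556))² = 0.008107

0.00811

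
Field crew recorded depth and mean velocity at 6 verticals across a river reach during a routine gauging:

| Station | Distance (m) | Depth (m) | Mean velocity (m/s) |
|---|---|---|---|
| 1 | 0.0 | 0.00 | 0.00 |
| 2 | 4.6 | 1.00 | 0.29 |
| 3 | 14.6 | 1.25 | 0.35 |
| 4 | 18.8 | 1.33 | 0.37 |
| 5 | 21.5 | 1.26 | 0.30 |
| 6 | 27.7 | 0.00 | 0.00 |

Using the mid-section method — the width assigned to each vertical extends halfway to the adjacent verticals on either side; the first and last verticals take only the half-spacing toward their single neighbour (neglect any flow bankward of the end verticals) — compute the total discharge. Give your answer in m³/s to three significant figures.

8.60 m³/s

w_2 = (14.6 − 0.0)/2 = 7.3 m; q_2 = 0.29 × 1.00 × 7.3 = 2.117 m³/s
w_3 = (18.8 − 4.6)/2 = 7.1 m; q_3 = 0.35 × 1.25 × 7.1 = 3.106 m³/s
w_4 = (21.5 − 14.6)/2 = 3.45 m; q_4 = 0.37 × 1.33 × 3.45 = 1.698 m³/s
w_5 = (27.7 − 18.8)/2 = 4.45 m; q_5 = 0.30 × 1.26 × 4.45 = 1.682 m³/s
Stations 1, 6 contribute zero (depth or velocity is 0).
Q = Σ qᵢ = 8.603 m³/s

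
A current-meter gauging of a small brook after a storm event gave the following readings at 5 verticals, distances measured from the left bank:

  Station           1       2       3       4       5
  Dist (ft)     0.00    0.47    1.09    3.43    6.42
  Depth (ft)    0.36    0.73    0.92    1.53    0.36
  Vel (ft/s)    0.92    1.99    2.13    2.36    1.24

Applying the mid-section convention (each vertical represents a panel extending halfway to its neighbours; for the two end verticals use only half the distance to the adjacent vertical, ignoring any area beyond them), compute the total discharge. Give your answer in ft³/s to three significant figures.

14.1 ft³/s

w_1 = (0.47 − 0.00)/2 = 0.235 ft; q_1 = 0.92 × 0.36 × 0.235 = 0.07783 ft³/s
w_2 = (1.09 − 0.00)/2 = 0.545 ft; q_2 = 1.99 × 0.73 × 0.545 = 0.7917 ft³/s
w_3 = (3.43 − 0.47)/2 = 1.48 ft; q_3 = 2.13 × 0.92 × 1.48 = 2.900 ft³/s
w_4 = (6.42 − 1.09)/2 = 2.665 ft; q_4 = 2.36 × 1.53 × 2.665 = 9.623 ft³/s
w_5 = (6.42 − 3.43)/2 = 1.495 ft; q_5 = 1.24 × 0.36 × 1.495 = 0.6674 ft³/s
Q = Σ qᵢ = 14.06 ft³/s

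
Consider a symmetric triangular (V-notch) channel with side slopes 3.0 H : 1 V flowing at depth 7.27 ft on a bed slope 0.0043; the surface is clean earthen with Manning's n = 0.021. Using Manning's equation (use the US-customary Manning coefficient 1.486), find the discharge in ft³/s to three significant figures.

1680 ft³/s

A = z·y² = 3.0×7.27² = 158.6 ft²
P = 2y√(1+z²) = 2×7.27×√(1+3.0²) = 45.98 ft
R = A/P = 158.6/45.98 = 3.448 ft
Q = (1.486/n)·A·R^(2/3)·S^(1/2) = (1.486/0.021) × 158.6 × 3.448^(2/3) × 0.0043^(1/2) = 1679 ft³/s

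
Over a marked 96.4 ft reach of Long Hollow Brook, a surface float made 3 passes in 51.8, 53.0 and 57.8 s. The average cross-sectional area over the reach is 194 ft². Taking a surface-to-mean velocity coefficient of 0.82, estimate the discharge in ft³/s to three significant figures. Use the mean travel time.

t̄ = (51.8 + 53.0 + 57.8) / 3 = 54.2 s
v_surface = L / t̄ = 96.4 / 54.2 = 1.779 ft/s
v_mean = 0.82 × 1.779 = 1.458 ft/s
Q = A × v_mean = 194 × 1.458 = 282.9 ft³/s

283 ft³/s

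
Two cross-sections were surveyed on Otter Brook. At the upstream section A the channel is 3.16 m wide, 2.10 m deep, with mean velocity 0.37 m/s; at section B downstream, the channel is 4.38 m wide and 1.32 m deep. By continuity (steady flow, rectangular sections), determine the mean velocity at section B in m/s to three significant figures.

Q = A₁V₁ = (3.16×2.10) × 0.37 = 2.455 m³/s
A₂ = 4.38 × 1.32 = 5.782 m²
V₂ = Q/A₂ = 2.455/5.782 = 0.4247 m/s

0.425 m/s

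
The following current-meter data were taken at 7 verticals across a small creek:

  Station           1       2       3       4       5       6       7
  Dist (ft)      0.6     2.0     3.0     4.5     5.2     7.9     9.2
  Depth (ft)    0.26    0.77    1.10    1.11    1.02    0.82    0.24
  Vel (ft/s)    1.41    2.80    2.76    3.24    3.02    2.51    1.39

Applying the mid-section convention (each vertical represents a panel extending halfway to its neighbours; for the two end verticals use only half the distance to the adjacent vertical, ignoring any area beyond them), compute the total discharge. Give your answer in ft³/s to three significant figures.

w_1 = (2.0 − 0.6)/2 = 0.7 ft; q_1 = 1.41 × 0.26 × 0.7 = 0.2566 ft³/s
w_2 = (3.0 − 0.6)/2 = 1.2 ft; q_2 = 2.80 × 0.77 × 1.2 = 2.587 ft³/s
w_3 = (4.5 − 2.0)/2 = 1.25 ft; q_3 = 2.76 × 1.10 × 1.25 = 3.795 ft³/s
w_4 = (5.2 − 3.0)/2 = 1.1 ft; q_4 = 3.24 × 1.11 × 1.1 = 3.956 ft³/s
w_5 = (7.9 − 4.5)/2 = 1.7 ft; q_5 = 3.02 × 1.02 × 1.7 = 5.237 ft³/s
w_6 = (9.2 − 5.2)/2 = 2 ft; q_6 = 2.51 × 0.82 × 2 = 4.116 ft³/s
w_7 = (9.2 − 7.9)/2 = 0.65 ft; q_7 = 1.39 × 0.24 × 0.65 = 0.2168 ft³/s
Q = Σ qᵢ = 20.16 ft³/s

20.2 ft³/s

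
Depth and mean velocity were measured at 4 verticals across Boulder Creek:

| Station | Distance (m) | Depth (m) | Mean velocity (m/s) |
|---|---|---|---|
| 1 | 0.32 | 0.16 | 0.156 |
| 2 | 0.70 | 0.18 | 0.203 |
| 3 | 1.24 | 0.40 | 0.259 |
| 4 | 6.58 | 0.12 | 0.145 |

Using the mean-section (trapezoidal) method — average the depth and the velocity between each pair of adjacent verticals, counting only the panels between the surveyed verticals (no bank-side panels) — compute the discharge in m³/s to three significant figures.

0.328 m³/s

Panel 1-2: Δb = 0.38 m, d̄ = (0.16+0.18)/2 = 0.17, v̄ = (0.156+0.203)/2 = 0.1795 → q = 0.38×0.17×0.1795 = 0.01160 m³/s
Panel 2-3: Δb = 0.54 m, d̄ = (0.18+0.40)/2 = 0.29, v̄ = (0.203+0.259)/2 = 0.231 → q = 0.54×0.29×0.231 = 0.03617 m³/s
Panel 3-4: Δb = 5.34 m, d̄ = (0.40+0.12)/2 = 0.26, v̄ = (0.259+0.145)/2 = 0.202 → q = 5.34×0.26×0.202 = 0.2805 m³/s
Q = Σ q = 0.3282 m³/s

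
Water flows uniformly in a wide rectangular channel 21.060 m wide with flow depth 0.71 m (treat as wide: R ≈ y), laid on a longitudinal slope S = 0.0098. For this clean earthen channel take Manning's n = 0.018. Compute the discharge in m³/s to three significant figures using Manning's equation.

A = b·y = 21.060 × 0.71 = 14.95 m²
Wide channel: R ≈ y = 0.71 m
Q = (1/n)·A·R^(2/3)·S^(1/2) = (1/0.018) × 14.95 × 0.7100^(2/3) × 0.0098^(1/2) = 65.45 m³/s

65.4 m³/s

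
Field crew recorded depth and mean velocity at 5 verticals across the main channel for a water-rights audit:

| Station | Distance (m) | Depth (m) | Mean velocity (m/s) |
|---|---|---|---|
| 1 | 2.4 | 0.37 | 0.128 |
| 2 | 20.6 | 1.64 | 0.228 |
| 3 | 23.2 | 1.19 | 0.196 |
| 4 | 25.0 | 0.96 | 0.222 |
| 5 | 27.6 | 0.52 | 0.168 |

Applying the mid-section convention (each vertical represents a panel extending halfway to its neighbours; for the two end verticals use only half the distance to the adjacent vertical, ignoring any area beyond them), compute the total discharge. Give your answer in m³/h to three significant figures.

19500 m³/h

w_1 = (20.6 − 2.4)/2 = 9.1 m; q_1 = 0.128 × 0.37 × 9.1 = 0.4310 m³/s
w_2 = (23.2 − 2.4)/2 = 10.4 m; q_2 = 0.228 × 1.64 × 10.4 = 3.889 m³/s
w_3 = (25.0 − 20.6)/2 = 2.2 m; q_3 = 0.196 × 1.19 × 2.2 = 0.5131 m³/s
w_4 = (27.6 − 23.2)/2 = 2.2 m; q_4 = 0.222 × 0.96 × 2.2 = 0.4689 m³/s
w_5 = (27.6 − 25.0)/2 = 1.3 m; q_5 = 0.168 × 0.52 × 1.3 = 0.1136 m³/s
Q = Σ qᵢ = 5.415 m³/s
= 5.415 × 3600 = 19500 m³/h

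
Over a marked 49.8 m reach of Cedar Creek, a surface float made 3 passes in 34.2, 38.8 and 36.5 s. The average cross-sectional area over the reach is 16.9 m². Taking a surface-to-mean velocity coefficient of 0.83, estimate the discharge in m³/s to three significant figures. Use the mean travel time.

19.1 m³/s

t̄ = (34.2 + 38.8 + 36.5) / 3 = 36.5 s
v_surface = L / t̄ = 49.8 / 36.5 = 1.364 m/s
v_mean = 0.83 × 1.364 = 1.132 m/s
Q = A × v_mean = 16.9 × 1.132 = 19.14 m³/s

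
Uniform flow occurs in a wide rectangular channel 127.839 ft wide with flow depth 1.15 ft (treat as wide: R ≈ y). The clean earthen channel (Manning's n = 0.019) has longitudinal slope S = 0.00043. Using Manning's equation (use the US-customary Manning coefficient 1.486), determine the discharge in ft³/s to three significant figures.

A = b·y = 127.839 × 1.15 = 147.0 ft²
Wide channel: R ≈ y = 1.15 ft
Q = (1.486/n)·A·R^(2/3)·S^(1/2) = (1.486/0.019) × 147.0 × 1.150^(2/3) × 0.00043^(1/2) = 261.7 ft³/s

262 ft³/s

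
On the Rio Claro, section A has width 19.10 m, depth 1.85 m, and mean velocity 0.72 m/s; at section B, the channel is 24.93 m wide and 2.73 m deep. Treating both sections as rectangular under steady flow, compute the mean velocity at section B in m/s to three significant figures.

0.374 m/s

Q = A₁V₁ = (19.10×1.85) × 0.72 = 25.44 m³/s
A₂ = 24.93 × 2.73 = 68.06 m²
V₂ = Q/A₂ = 25.44/68.06 = 0.3738 m/s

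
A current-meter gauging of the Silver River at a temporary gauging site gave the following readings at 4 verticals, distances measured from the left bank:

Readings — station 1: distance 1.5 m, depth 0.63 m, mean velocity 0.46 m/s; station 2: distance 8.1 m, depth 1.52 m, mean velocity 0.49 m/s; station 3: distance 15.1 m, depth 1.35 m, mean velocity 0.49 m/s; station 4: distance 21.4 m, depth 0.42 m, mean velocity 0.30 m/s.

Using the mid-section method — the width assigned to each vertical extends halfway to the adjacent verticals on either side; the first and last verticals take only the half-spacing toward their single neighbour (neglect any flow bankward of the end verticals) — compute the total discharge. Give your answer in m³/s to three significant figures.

w_1 = (8.1 − 1.5)/2 = 3.3 m; q_1 = 0.46 × 0.63 × 3.3 = 0.9563 m³/s
w_2 = (15.1 − 1.5)/2 = 6.8 m; q_2 = 0.49 × 1.52 × 6.8 = 5.065 m³/s
w_3 = (21.4 − 8.1)/2 = 6.65 m; q_3 = 0.49 × 1.35 × 6.65 = 4.399 m³/s
w_4 = (21.4 − 15.1)/2 = 3.15 m; q_4 = 0.30 × 0.42 × 3.15 = 0.3969 m³/s
Q = Σ qᵢ = 10.82 m³/s

10.8 m³/s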